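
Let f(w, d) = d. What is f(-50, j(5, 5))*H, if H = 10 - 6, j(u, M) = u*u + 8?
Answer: 132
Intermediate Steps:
j(u, M) = 8 + u² (j(u, M) = u² + 8 = 8 + u²)
H = 4
f(-50, j(5, 5))*H = (8 + 5²)*4 = (8 + 25)*4 = 33*4 = 132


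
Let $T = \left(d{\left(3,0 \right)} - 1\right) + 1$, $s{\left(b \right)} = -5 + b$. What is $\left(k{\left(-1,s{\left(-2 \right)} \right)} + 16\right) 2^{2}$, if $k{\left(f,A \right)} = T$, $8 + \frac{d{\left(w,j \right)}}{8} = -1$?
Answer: $-224$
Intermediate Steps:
$d{\left(w,j \right)} = -72$ ($d{\left(w,j \right)} = -64 + 8 \left(-1\right) = -64 - 8 = -72$)
$T = -72$ ($T = \left(-72 - 1\right) + 1 = -73 + 1 = -72$)
$k{\left(f,A \right)} = -72$
$\left(k{\left(-1,s{\left(-2 \right)} \right)} + 16\right) 2^{2} = \left(-72 + 16\right) 2^{2} = \left(-56\right) 4 = -224$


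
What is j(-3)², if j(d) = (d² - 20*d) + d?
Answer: 4356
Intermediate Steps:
j(d) = d² - 19*d
j(-3)² = (-3*(-19 - 3))² = (-3*(-22))² = 66² = 4356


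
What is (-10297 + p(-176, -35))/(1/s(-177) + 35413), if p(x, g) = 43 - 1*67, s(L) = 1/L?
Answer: -10321/35236 ≈ -0.29291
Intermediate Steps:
p(x, g) = -24 (p(x, g) = 43 - 67 = -24)
(-10297 + p(-176, -35))/(1/s(-177) + 35413) = (-10297 - 24)/(1/(1/(-177)) + 35413) = -10321/(1/(-1/177) + 35413) = -10321/(-177 + 35413) = -10321/35236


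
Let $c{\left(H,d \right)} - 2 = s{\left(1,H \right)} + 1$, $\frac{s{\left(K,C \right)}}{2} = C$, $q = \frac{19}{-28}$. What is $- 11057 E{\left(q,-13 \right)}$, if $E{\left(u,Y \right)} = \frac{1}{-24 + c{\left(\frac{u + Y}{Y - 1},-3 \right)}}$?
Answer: $\frac{2167172}{3733} \approx 580.54$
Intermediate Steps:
$q = - \frac{19}{28}$ ($q = 19 \left(- \frac{1}{28}\right) = - \frac{19}{28} \approx -0.67857$)
$s{\left(K,C \right)} = 2 C$
$c{\left(H,d \right)} = 3 + 2 H$ ($c{\left(H,d \right)} = 2 + \left(2 H + 1\right) = 2 + \left(1 + 2 H\right) = 3 + 2 H$)
$E{\left(u,Y \right)} = \frac{1}{-21 + \frac{2 \left(Y + u\right)}{-1 + Y}}$ ($E{\left(u,Y \right)} = \frac{1}{-24 + \left(3 + 2 \frac{u + Y}{Y - 1}\right)} = \frac{1}{-24 + \left(3 + 2 \frac{Y + u}{-1 + Y}\right)} = \frac{1}{-24 + \left(3 + \frac{2 \left(Y + u\right)}{-1 + Y}\right)} = \frac{1}{-21 + \frac{2 \left(Y + u\right)}{-1 + Y}}$)
$- 11057 E{\left(q,-13 \right)} = - 11057 \frac{-1 - 13}{21 - -247 + 2 \left(- \frac{19}{28}\right)} = - 11057 \frac{1}{21 + 247 - \frac{19}{14}} \left(-14\right) = - 11057 \frac{1}{\frac{3733}{14}} \left(-14\right) = - 11057 \cdot \frac{14}{3733} \left(-14\right) = \left(-11057\right) \left(- \frac{196}{3733}\right) = \frac{2167172}{3733}$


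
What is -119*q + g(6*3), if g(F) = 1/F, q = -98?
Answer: 209917/18 ≈ 11662.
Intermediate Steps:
-119*q + g(6*3) = -119*(-98) + 1/(6*3) = 11662 + 1/18 = 209917/18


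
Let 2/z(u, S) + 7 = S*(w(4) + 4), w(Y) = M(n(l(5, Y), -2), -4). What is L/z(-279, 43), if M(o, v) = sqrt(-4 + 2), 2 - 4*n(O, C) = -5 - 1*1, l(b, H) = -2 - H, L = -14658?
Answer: -1209285 - 315147*I*sqrt(2) ≈ -1.2093e+6 - 4.4569e+5*I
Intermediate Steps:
n(O, C) = 2 (n(O, C) = 1/2 - (-5 - 1*1)/4 = 1/2 - (-5 - 1)/4 = 1/2 - 1/4*(-6) = 1/2 + 3/2 = 2)
M(o, v) = I*sqrt(2) (M(o, v) = sqrt(-2) = I*sqrt(2))
w(Y) = I*sqrt(2)
z(u, S) = 2/(-7 + S*(4 + I*sqrt(2))) (z(u, S) = 2/(-7 + S*(I*sqrt(2) + 4)) = 2/(-7 + S*(4 + I*sqrt(2))))
L/z(-279, 43) = -(1209285 + 315147*I*sqrt(2)) = -14658*(165/2 + 43*I*sqrt(2)/2) = -1209285 - 315147*I*sqrt(2)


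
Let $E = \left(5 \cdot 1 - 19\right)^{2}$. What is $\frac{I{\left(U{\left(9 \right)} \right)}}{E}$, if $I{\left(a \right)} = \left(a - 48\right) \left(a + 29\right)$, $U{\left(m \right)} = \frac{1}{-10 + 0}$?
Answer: $- \frac{139009}{19600} \approx -7.0923$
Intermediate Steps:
$U{\left(m \right)} = - \frac{1}{10}$ ($U{\left(m \right)} = \frac{1}{-10} = - \frac{1}{10}$)
$I{\left(a \right)} = \left(-48 + a\right) \left(29 + a\right)$
$E = 196$ ($E = \left(5 - 19\right)^{2} = \left(-14\right)^{2} = 196$)
$\frac{I{\left(U{\left(9 \right)} \right)}}{E} = \frac{-1392 + \left(- \frac{1}{10}\right)^{2} - - \frac{19}{10}}{196} = \left(-1392 + \frac{1}{100} + \frac{19}{10}\right) \frac{1}{196} = \left(- \frac{139009}{100}\right) \frac{1}{196} = - \frac{139009}{19600}$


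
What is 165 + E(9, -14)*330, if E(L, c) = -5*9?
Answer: -14685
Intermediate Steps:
E(L, c) = -45
165 + E(9, -14)*330 = 165 - 45*330 = 165 - 14850 = -14685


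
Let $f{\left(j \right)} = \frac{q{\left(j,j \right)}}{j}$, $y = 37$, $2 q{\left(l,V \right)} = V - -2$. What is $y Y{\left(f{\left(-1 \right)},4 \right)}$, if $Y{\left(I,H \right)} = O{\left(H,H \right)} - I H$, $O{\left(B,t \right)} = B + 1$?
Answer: $259$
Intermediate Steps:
$q{\left(l,V \right)} = 1 + \frac{V}{2}$ ($q{\left(l,V \right)} = \frac{V - -2}{2} = \frac{V + 2}{2} = \frac{2 + V}{2} = 1 + \frac{V}{2}$)
$O{\left(B,t \right)} = 1 + B$
$f{\left(j \right)} = \frac{1 + \frac{j}{2}}{j}$
$Y{\left(I,H \right)} = 1 + H - H I$ ($Y{\left(I,H \right)} = \left(1 + H\right) - I H = \left(1 + H\right) - H I = 1 + H - H I$)
$y Y{\left(f{\left(-1 \right)},4 \right)} = 37 \left(1 + 4 - 4 \frac{2 - 1}{2 \left(-1\right)}\right) = 37 \left(1 + 4 - 4 \cdot \frac{1}{2} \left(-1\right) 1\right) = 37 \left(1 + 4 - 4 \left(- \frac{1}{2}\right)\right) = 37 \left(1 + 4 + 2\right) = 37 \cdot 7 = 259$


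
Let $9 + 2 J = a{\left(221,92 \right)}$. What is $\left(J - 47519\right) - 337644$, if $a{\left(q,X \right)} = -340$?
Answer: $- \frac{770675}{2} \approx -3.8534 \cdot 10^{5}$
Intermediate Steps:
$J = - \frac{349}{2}$ ($J = - \frac{9}{2} + \frac{1}{2} \left(-340\right) = - \frac{9}{2} - 170 = - \frac{349}{2} \approx -174.5$)
$\left(J - 47519\right) - 337644 = \left(- \frac{349}{2} - 47519\right) - 337644 = - \frac{95387}{2} - 337644 = - \frac{770675}{2}$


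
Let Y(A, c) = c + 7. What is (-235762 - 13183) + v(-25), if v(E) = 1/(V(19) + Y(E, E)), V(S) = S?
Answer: -248944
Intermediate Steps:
Y(A, c) = 7 + c
v(E) = 1/(26 + E) (v(E) = 1/(19 + (7 + E)) = 1/(26 + E))
(-235762 - 13183) + v(-25) = (-235762 - 13183) + 1/(26 - 25) = -248945 + 1/1 = -248945 + 1 = -248944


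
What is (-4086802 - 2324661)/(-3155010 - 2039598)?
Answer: 6411463/5194608 ≈ 1.2343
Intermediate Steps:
(-4086802 - 2324661)/(-3155010 - 2039598) = -6411463/(-5194608) = -6411463*(-1/5194608) = 6411463/5194608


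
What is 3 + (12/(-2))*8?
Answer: -45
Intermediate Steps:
3 + (12/(-2))*8 = 3 + (12*(-½))*8 = 3 - 6*8 = 3 - 48 = -45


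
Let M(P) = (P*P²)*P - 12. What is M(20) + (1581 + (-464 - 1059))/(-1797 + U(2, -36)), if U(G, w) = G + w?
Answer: 292937970/1831 ≈ 1.5999e+5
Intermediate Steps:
M(P) = -12 + P⁴ (M(P) = P³*P - 12 = P⁴ - 12 = -12 + P⁴)
M(20) + (1581 + (-464 - 1059))/(-1797 + U(2, -36)) = (-12 + 20⁴) + (1581 + (-464 - 1059))/(-1797 + (2 - 36)) = (-12 + 160000) + (1581 - 1523)/(-1797 - 34) = 159988 + 58/(-1831) = 159988 + 58*(-1/1831) = 159988 - 58/1831 = 292937970/1831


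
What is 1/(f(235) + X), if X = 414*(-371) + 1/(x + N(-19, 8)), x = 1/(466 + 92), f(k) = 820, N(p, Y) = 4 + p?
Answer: -8369/1278566164 ≈ -6.5456e-6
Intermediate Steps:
x = 1/558 ≈ 0.0017921
X = -1285428744/8369 (X = 414*(-371) + 1/(1/558 + (4 - 19)) = -153594 + 1/(1/558 - 15) = -153594 + 1/(-8369/558) = -153594 - 558/8369 = -1285428744/8369 ≈ -1.5359e+5)
1/(f(235) + X) = 1/(820 - 1285428744/8369) = 1/(-1278566164/8369) = -8369/1278566164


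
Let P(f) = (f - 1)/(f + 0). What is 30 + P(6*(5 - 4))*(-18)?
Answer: 15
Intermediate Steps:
P(f) = (-1 + f)/f
30 + P(6*(5 - 4))*(-18) = 30 + ((-1 + 6*(5 - 4))/((6*(5 - 4))))*(-18) = 30 + ((-1 + 6*1)/((6*1)))*(-18) = 30 + ((-1 + 6)/6)*(-18) = 30 + ((⅙)*5)*(-18) = 30 + (⅚)*(-18) = 30 - 15 = 15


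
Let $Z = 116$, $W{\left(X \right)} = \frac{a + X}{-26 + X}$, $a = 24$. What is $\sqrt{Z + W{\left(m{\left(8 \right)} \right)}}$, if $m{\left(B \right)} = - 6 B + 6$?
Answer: $\frac{\sqrt{134402}}{34} \approx 10.783$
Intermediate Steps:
$m{\left(B \right)} = 6 - 6 B$
$W{\left(X \right)} = \frac{24 + X}{-26 + X}$
$\sqrt{Z + W{\left(m{\left(8 \right)} \right)}} = \sqrt{116 + \frac{24 + \left(6 - 48\right)}{-26 + \left(6 - 48\right)}} = \sqrt{116 + \frac{24 - 42}{-26 - 42}} = \sqrt{116 + \frac{1}{-68} \left(-18\right)} = \sqrt{116 - - \frac{9}{34}} = \sqrt{116 + \frac{9}{34}} = \sqrt{\frac{3953}{34}} = \frac{\sqrt{134402}}{34}$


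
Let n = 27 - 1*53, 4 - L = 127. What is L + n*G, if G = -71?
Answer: 1723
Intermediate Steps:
L = -123 (L = 4 - 1*127 = 4 - 127 = -123)
n = -26 (n = 27 - 53 = -26)
L + n*G = -123 - 26*(-71) = -123 + 1846 = 1723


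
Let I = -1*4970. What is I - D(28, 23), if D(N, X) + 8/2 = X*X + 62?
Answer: -5557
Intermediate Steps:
D(N, X) = 58 + X² (D(N, X) = -4 + (X*X + 62) = -4 + (X² + 62) = -4 + (62 + X²) = 58 + X²)
I = -4970
I - D(28, 23) = -4970 - (58 + 23²) = -4970 - (58 + 529) = -4970 - 1*587 = -4970 - 587 = -5557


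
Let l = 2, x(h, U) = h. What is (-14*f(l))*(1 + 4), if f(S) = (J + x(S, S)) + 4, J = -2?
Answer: -280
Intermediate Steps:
f(S) = 2 + S (f(S) = (-2 + S) + 4 = 2 + S)
(-14*f(l))*(1 + 4) = (-14*(2 + 2))*(1 + 4) = -14*4*5 = -56*5 = -280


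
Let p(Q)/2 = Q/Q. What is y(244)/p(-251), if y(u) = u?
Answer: 122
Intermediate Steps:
p(Q) = 2 (p(Q) = 2*(Q/Q) = 2*1 = 2)
y(244)/p(-251) = 244/2 = 244*(1/2) = 122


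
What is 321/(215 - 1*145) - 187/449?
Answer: 131039/31430 ≈ 4.1692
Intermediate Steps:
321/(215 - 1*145) - 187/449 = 321/(215 - 145) - 187*1/449 = 321/70 - 187/449 = 131039/31430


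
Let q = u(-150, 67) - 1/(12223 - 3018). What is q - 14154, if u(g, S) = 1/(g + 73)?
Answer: -1433164596/101255 ≈ -14154.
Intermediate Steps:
u(g, S) = 1/(73 + g)
q = -1326/101255 (q = 1/(73 - 150) - 1/(12223 - 3018) = 1/(-77) - 1/9205 = -1/77 - 1*1/9205 = -1/77 - 1/9205 = -1326/101255 ≈ -0.013096)
q - 14154 = -1326/101255 - 14154 = -1433164596/101255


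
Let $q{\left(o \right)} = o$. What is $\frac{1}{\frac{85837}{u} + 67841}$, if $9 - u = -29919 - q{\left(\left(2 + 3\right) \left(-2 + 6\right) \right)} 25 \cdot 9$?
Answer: $\frac{34428}{2335715785} \approx 1.474 \cdot 10^{-5}$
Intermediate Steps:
$u = 34428$ ($u = 9 - \left(-29919 - \left(2 + 3\right) \left(-2 + 6\right) 25 \cdot 9\right) = 9 - \left(-29919 - 5 \cdot 4 \cdot 25 \cdot 9\right) = 9 - \left(-29919 - 20 \cdot 25 \cdot 9\right) = 9 - \left(-29919 - 500 \cdot 9\right) = 9 - \left(-29919 - 4500\right) = 9 - -34419 = 9 + 34419 = 34428$)
$\frac{1}{\frac{85837}{u} + 67841} = \frac{1}{\frac{85837}{34428} + 67841} = \frac{1}{\frac{2335715785}{34428}} = \frac{34428}{2335715785}$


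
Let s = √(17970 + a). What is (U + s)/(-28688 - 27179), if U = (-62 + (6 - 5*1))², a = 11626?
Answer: -3721/55867 - 2*√151/7981 ≈ -0.069684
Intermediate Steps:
s = 14*√151 (s = √(17970 + 11626) = √29596 = 14*√151 ≈ 172.03)
U = 3721 (U = (-62 + (6 - 5))² = (-62 + 1)² = (-61)² = 3721)
(U + s)/(-28688 - 27179) = (3721 + 14*√151)/(-28688 - 27179) = (3721 + 14*√151)/(-55867) = (3721 + 14*√151)*(-1/55867) = -3721/55867 - 2*√151/7981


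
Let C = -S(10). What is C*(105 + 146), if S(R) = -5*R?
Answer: 12550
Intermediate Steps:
C = 50 (C = -(-5)*10 = -1*(-50) = 50)
C*(105 + 146) = 50*(105 + 146) = 50*251 = 12550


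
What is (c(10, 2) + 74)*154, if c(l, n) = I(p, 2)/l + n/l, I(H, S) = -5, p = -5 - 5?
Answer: 56749/5 ≈ 11350.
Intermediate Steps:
p = -10
c(l, n) = -5/l + n/l
(c(10, 2) + 74)*154 = ((-5 + 2)/10 + 74)*154 = ((1/10)*(-3) + 74)*154 = (-3/10 + 74)*154 = (737/10)*154 = 56749/5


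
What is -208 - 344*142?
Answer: -49056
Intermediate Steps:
-208 - 344*142 = -208 - 48848 = -49056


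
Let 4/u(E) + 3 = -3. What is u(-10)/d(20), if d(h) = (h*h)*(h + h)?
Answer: -1/24000 ≈ -4.1667e-5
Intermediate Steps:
d(h) = 2*h**3 (d(h) = h**2*(2*h) = 2*h**3)
u(E) = -2/3 (u(E) = 4/(-3 - 3) = 4/(-6) = 4*(-1/6) = -2/3)
u(-10)/d(20) = -2/(3*(2*20**3)) = -2/(3*(2*8000)) = -2/3/16000 = -2/3*1/16000 = -1/24000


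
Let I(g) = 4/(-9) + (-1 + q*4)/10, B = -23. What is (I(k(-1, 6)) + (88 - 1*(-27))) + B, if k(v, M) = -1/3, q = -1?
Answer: 1639/18 ≈ 91.056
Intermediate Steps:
k(v, M) = -1/3 (k(v, M) = -1*1/3 = -1/3)
I(g) = -17/18 (I(g) = 4/(-9) + (-1 - 1*4)/10 = 4*(-1/9) + (-1 - 4)*(1/10) = -4/9 - 5*1/10 = -4/9 - 1/2 = -17/18)
(I(k(-1, 6)) + (88 - 1*(-27))) + B = (-17/18 + (88 - 1*(-27))) - 23 = (-17/18 + (88 + 27)) - 23 = (-17/18 + 115) - 23 = 2053/18 - 23 = 1639/18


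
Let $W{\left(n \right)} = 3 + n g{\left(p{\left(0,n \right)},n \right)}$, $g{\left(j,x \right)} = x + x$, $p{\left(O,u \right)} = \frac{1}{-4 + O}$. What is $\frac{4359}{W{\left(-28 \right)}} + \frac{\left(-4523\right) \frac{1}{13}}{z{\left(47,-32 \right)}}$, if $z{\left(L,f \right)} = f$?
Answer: $\frac{8918977}{653536} \approx 13.647$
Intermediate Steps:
$g{\left(j,x \right)} = 2 x$
$W{\left(n \right)} = 3 + 2 n^{2}$ ($W{\left(n \right)} = 3 + n 2 n = 3 + 2 n^{2}$)
$\frac{4359}{W{\left(-28 \right)}} + \frac{\left(-4523\right) \frac{1}{13}}{z{\left(47,-32 \right)}} = \frac{4359}{3 + 2 \left(-28\right)^{2}} + \frac{\left(-4523\right) \frac{1}{13}}{-32} = \frac{4359}{3 + 2 \cdot 784} + \left(-4523\right) \frac{1}{13} \left(- \frac{1}{32}\right) = \frac{4359}{3 + 1568} - - \frac{4523}{416} = \frac{4359}{1571} + \frac{4523}{416} = \frac{8918977}{653536}$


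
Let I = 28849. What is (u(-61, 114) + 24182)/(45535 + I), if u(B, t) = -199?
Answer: 23983/74384 ≈ 0.32242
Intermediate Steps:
(u(-61, 114) + 24182)/(45535 + I) = (-199 + 24182)/(45535 + 28849) = 23983/74384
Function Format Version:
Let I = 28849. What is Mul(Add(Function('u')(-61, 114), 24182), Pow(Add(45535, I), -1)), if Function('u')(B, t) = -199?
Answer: Rational(23983, 74384) ≈ 0.32242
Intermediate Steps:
Mul(Add(Function('u')(-61, 114), 24182), Pow(Add(45535, I), -1)) = Mul(Add(-199, 24182), Pow(Add(45535, 28849), -1)) = Mul(23983, Pow(74384, -1)) = Mul(23983, Rational(1, 74384)) = Rational(23983, 74384)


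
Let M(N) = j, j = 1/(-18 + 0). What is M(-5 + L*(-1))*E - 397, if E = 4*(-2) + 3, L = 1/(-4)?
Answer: -7141/18 ≈ -396.72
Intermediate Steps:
L = -¼ ≈ -0.25000
E = -5 (E = -8 + 3 = -5)
j = -1/18 (j = 1/(-18) = -1/18 ≈ -0.055556)
M(N) = -1/18
M(-5 + L*(-1))*E - 397 = -1/18*(-5) - 397 = 5/18 - 397 = -7141/18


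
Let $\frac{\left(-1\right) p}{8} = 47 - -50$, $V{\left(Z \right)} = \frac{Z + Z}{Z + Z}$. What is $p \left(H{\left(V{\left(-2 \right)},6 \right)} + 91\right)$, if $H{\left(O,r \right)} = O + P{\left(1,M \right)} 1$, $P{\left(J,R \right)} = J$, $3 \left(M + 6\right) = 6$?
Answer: $-72168$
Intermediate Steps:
$M = -4$ ($M = -6 + \frac{1}{3} \cdot 6 = -6 + 2 = -4$)
$V{\left(Z \right)} = 1$ ($V{\left(Z \right)} = \frac{2 Z}{2 Z} = 2 Z \frac{1}{2 Z} = 1$)
$p = -776$ ($p = - 8 \left(47 - -50\right) = - 8 \left(47 + 50\right) = \left(-8\right) 97 = -776$)
$H{\left(O,r \right)} = 1 + O$ ($H{\left(O,r \right)} = O + 1 \cdot 1 = O + 1 = 1 + O$)
$p \left(H{\left(V{\left(-2 \right)},6 \right)} + 91\right) = - 776 \left(\left(1 + 1\right) + 91\right) = - 776 \left(2 + 91\right) = \left(-776\right) 93 = -72168$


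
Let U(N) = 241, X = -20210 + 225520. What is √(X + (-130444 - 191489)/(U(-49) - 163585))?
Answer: 3*√4226838391997/13612 ≈ 453.11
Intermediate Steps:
X = 205310
√(X + (-130444 - 191489)/(U(-49) - 163585)) = √(205310 + (-130444 - 191489)/(241 - 163585)) = √(205310 - 321933/(-163344)) = √(205310 - 321933*(-1/163344)) = √(205310 + 107311/54448) = √(11178826191/54448) = 3*√4226838391997/13612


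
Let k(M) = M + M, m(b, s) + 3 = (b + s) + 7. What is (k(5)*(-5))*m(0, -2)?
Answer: -100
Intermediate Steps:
m(b, s) = 4 + b + s (m(b, s) = -3 + ((b + s) + 7) = -3 + (7 + b + s) = 4 + b + s)
k(M) = 2*M
(k(5)*(-5))*m(0, -2) = ((2*5)*(-5))*(4 + 0 - 2) = (10*(-5))*2 = -50*2 = -100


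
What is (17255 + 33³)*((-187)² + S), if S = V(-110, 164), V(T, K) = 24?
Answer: 1861347656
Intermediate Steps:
S = 24
(17255 + 33³)*((-187)² + S) = (17255 + 33³)*((-187)² + 24) = (17255 + 35937)*(34969 + 24) = 53192*34993 = 1861347656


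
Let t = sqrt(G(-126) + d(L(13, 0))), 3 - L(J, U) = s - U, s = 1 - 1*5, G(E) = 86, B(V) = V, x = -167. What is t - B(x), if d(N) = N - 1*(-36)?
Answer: 167 + sqrt(129) ≈ 178.36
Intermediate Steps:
s = -4 (s = 1 - 5 = -4)
L(J, U) = 7 + U (L(J, U) = 3 - (-4 - U) = 3 + (4 + U) = 7 + U)
d(N) = 36 + N (d(N) = N + 36 = 36 + N)
t = sqrt(129) (t = sqrt(86 + (36 + (7 + 0))) = sqrt(86 + (36 + 7)) = sqrt(86 + 43) = sqrt(129) ≈ 11.358)
t - B(x) = sqrt(129) - 1*(-167) = sqrt(129) + 167 = 167 + sqrt(129)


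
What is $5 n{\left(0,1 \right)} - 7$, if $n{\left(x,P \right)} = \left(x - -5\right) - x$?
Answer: $18$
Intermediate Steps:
$n{\left(x,P \right)} = 5$ ($n{\left(x,P \right)} = \left(x + 5\right) - x = \left(5 + x\right) - x = 5$)
$5 n{\left(0,1 \right)} - 7 = 5 \cdot 5 - 7 = 25 - 7 = 18$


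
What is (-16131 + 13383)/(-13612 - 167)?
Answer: 916/4593 ≈ 0.19943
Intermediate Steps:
(-16131 + 13383)/(-13612 - 167) = -2748/(-13779) = -2748*(-1/13779) = 916/4593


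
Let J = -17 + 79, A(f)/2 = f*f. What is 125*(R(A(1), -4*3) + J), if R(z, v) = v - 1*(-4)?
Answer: 6750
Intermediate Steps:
A(f) = 2*f² (A(f) = 2*(f*f) = 2*f²)
J = 62
R(z, v) = 4 + v (R(z, v) = v + 4 = 4 + v)
125*(R(A(1), -4*3) + J) = 125*((4 - 4*3) + 62) = 125*((4 - 12) + 62) = 125*(-8 + 62) = 125*54 = 6750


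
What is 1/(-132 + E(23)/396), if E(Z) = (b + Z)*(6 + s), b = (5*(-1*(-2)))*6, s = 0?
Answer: -66/8629 ≈ -0.0076486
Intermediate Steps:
b = 60 (b = (5*2)*6 = 10*6 = 60)
E(Z) = 360 + 6*Z (E(Z) = (60 + Z)*(6 + 0) = (60 + Z)*6 = 360 + 6*Z)
1/(-132 + E(23)/396) = 1/(-132 + (360 + 6*23)/396) = 1/(-132 + (360 + 138)*(1/396)) = 1/(-132 + 498*(1/396)) = 1/(-132 + 83/66) = 1/(-8629/66) = -66/8629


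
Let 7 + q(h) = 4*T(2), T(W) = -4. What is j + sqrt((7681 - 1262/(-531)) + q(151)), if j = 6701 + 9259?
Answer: 15960 + 2*sqrt(59997985)/177 ≈ 16048.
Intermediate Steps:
q(h) = -23 (q(h) = -7 + 4*(-4) = -7 - 16 = -23)
j = 15960
j + sqrt((7681 - 1262/(-531)) + q(151)) = 15960 + sqrt((7681 - 1262/(-531)) - 23) = 15960 + sqrt((7681 - 1262*(-1/531)) - 23) = 15960 + sqrt((7681 + 1262/531) - 23) = 15960 + sqrt(4079873/531 - 23) = 15960 + sqrt(4067660/531) = 15960 + 2*sqrt(59997985)/177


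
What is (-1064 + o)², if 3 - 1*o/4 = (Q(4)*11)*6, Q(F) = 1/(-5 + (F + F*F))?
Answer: 28601104/25 ≈ 1.1440e+6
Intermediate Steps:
Q(F) = 1/(-5 + F + F²) (Q(F) = 1/(-5 + (F + F²)) = 1/(-5 + F + F²))
o = -28/5 (o = 12 - 4*11/(-5 + 4 + 4²)*6 = 12 - 4*11/(-5 + 4 + 16)*6 = 12 - 4*11/15*6 = 12 - 4*(1/15)*11*6 = 12 - 44*6/15 = 12 - 4*22/5 = 12 - 88/5 = -28/5 ≈ -5.6000)
(-1064 + o)² = (-1064 - 28/5)² = (-5348/5)² = 28601104/25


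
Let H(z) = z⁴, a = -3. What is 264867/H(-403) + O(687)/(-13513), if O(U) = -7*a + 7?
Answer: -734967984097/356428121176153 ≈ -0.0020620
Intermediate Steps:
O(U) = 28 (O(U) = -7*(-3) + 7 = 21 + 7 = 28)
264867/H(-403) + O(687)/(-13513) = 264867/((-403)⁴) + 28/(-13513) = 264867/26376683281 + 28*(-1/13513) = 264867*(1/26376683281) - 28/13513 = 264867/26376683281 - 28/13513 = -734967984097/356428121176153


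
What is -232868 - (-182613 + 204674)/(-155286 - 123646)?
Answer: -64954314915/278932 ≈ -2.3287e+5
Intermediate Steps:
-232868 - (-182613 + 204674)/(-155286 - 123646) = -232868 - 22061/(-278932) = -232868 - 22061*(-1)/278932 = -232868 - 1*(-22061/278932) = -232868 + 22061/278932 = -64954314915/278932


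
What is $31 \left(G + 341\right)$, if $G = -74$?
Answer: $8277$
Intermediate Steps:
$31 \left(G + 341\right) = 31 \left(-74 + 341\right) = 31 \cdot 267 = 8277$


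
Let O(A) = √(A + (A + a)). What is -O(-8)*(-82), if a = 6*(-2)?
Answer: 164*I*√7 ≈ 433.9*I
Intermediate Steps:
a = -12
O(A) = √(-12 + 2*A) (O(A) = √(A + (A - 12)) = √(A + (-12 + A)) = √(-12 + 2*A))
-O(-8)*(-82) = -√(-12 + 2*(-8))*(-82) = -√(-12 - 16)*(-82) = -√(-28)*(-82) = -2*I*√7*(-82) = 164*I*√7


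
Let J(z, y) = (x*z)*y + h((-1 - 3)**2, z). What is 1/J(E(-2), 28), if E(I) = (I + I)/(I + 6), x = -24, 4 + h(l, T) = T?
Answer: 1/667 ≈ 0.0014993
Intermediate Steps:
h(l, T) = -4 + T
E(I) = 2*I/(6 + I) (E(I) = (2*I)/(6 + I) = 2*I/(6 + I))
J(z, y) = -4 + z - 24*y*z (J(z, y) = (-24*z)*y + (-4 + z) = -24*y*z + (-4 + z) = -4 + z - 24*y*z)
1/J(E(-2), 28) = 1/(-4 + 2*(-2)/(6 - 2) - 24*28*2*(-2)/(6 - 2)) = 1/(-4 + 2*(-2)/4 - 24*28*2*(-2)/4) = 1/(-4 + 2*(-2)*(1/4) - 24*28*2*(-2)*(1/4)) = 1/(-4 - 1 - 24*28*(-1)) = 1/(-4 - 1 + 672) = 1/667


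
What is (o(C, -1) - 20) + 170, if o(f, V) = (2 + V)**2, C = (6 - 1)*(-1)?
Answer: 151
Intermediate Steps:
C = -5 (C = 5*(-1) = -5)
(o(C, -1) - 20) + 170 = ((2 - 1)**2 - 20) + 170 = (1**2 - 20) + 170 = (1 - 20) + 170 = -19 + 170 = 151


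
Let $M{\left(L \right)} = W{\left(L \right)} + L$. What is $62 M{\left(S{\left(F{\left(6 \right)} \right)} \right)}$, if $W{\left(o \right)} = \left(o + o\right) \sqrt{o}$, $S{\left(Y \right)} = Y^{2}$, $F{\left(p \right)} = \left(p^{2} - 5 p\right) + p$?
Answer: $223200$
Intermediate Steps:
$F{\left(p \right)} = p^{2} - 4 p$
$W{\left(o \right)} = 2 o^{\frac{3}{2}}$ ($W{\left(o \right)} = 2 o \sqrt{o} = 2 o^{\frac{3}{2}}$)
$M{\left(L \right)} = L + 2 L^{\frac{3}{2}}$ ($M{\left(L \right)} = 2 L^{\frac{3}{2}} + L = L + 2 L^{\frac{3}{2}}$)
$62 M{\left(S{\left(F{\left(6 \right)} \right)} \right)} = 62 \left(\left(6 \left(-4 + 6\right)\right)^{2} + 2 \left(\left(6 \left(-4 + 6\right)\right)^{2}\right)^{\frac{3}{2}}\right) = 62 \left(\left(6 \cdot 2\right)^{2} + 2 \left(\left(6 \cdot 2\right)^{2}\right)^{\frac{3}{2}}\right) = 62 \left(12^{2} + 2 \left(12^{2}\right)^{\frac{3}{2}}\right) = 62 \left(144 + 2 \cdot 144^{\frac{3}{2}}\right) = 62 \left(144 + 2 \cdot 1728\right) = 62 \left(144 + 3456\right) = 62 \cdot 3600 = 223200$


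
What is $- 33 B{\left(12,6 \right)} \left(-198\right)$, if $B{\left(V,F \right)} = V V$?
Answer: $940896$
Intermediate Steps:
$B{\left(V,F \right)} = V^{2}$
$- 33 B{\left(12,6 \right)} \left(-198\right) = - 33 \cdot 12^{2} \left(-198\right) = \left(-33\right) 144 \left(-198\right) = \left(-4752\right) \left(-198\right) = 940896$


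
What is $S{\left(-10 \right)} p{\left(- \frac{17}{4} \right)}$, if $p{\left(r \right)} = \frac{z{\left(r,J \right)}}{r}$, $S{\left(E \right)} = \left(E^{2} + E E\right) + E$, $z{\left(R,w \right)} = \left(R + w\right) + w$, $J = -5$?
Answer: $\frac{10830}{17} \approx 637.06$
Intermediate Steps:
$z{\left(R,w \right)} = R + 2 w$
$S{\left(E \right)} = E + 2 E^{2}$ ($S{\left(E \right)} = \left(E^{2} + E^{2}\right) + E = 2 E^{2} + E = E + 2 E^{2}$)
$p{\left(r \right)} = \frac{-10 + r}{r}$ ($p{\left(r \right)} = \frac{r + 2 \left(-5\right)}{r} = \frac{r - 10}{r} = \frac{-10 + r}{r}$)
$S{\left(-10 \right)} p{\left(- \frac{17}{4} \right)} = - 10 \left(1 + 2 \left(-10\right)\right) \frac{-10 - \frac{17}{4}}{\left(-17\right) \frac{1}{4}} = - 10 \left(1 - 20\right) \frac{-10 - \frac{17}{4}}{\left(-17\right) \frac{1}{4}} = \left(-10\right) \left(-19\right) \frac{-10 - \frac{17}{4}}{- \frac{17}{4}} = 190 \left(\left(- \frac{4}{17}\right) \left(- \frac{57}{4}\right)\right) = 190 \cdot \frac{57}{17} = \frac{10830}{17}$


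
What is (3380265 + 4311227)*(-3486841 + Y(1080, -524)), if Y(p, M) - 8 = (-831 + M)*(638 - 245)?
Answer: -30914782987216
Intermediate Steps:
Y(p, M) = -326575 + 393*M (Y(p, M) = 8 + (-831 + M)*(638 - 245) = 8 + (-831 + M)*393 = 8 + (-326583 + 393*M) = -326575 + 393*M)
(3380265 + 4311227)*(-3486841 + Y(1080, -524)) = (3380265 + 4311227)*(-3486841 + (-326575 + 393*(-524))) = 7691492*(-3486841 + (-326575 - 205932)) = 7691492*(-3486841 - 532507) = 7691492*(-4019348) = -30914782987216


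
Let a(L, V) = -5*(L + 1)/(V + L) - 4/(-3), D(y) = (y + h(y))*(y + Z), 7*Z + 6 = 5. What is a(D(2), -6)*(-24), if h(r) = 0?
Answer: -559/2 ≈ -279.50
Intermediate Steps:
Z = -1/7 (Z = -6/7 + (1/7)*5 = -6/7 + 5/7 = -1/7 ≈ -0.14286)
D(y) = y*(-1/7 + y) (D(y) = (y + 0)*(y - 1/7) = y*(-1/7 + y))
a(L, V) = 4/3 - 5*(1 + L)/(L + V) (a(L, V) = -5*(1 + L)/(L + V) - 4*(-1/3) = -5*(1 + L)/(L + V) + 4/3 = 4/3 - 5*(1 + L)/(L + V))
a(D(2), -6)*(-24) = ((-15 - 22*(-1/7 + 2) + 4*(-6))/(3*(2*(-1/7 + 2) - 6)))*(-24) = ((-15 - 22*13/7 - 24)/(3*(2*(13/7) - 6)))*(-24) = ((-15 - 11*26/7 - 24)/(3*(26/7 - 6)))*(-24) = ((-15 - 286/7 - 24)/(3*(-16/7)))*(-24) = ((1/3)*(-7/16)*(-559/7))*(-24) = (559/48)*(-24) = -559/2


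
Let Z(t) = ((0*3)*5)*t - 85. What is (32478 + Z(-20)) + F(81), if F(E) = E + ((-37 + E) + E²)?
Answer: 39079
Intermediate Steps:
Z(t) = -85 (Z(t) = (0*5)*t - 85 = 0*t - 85 = 0 - 85 = -85)
F(E) = -37 + E² + 2*E (F(E) = E + (-37 + E + E²) = -37 + E² + 2*E)
(32478 + Z(-20)) + F(81) = (32478 - 85) + (-37 + 81² + 2*81) = 32393 + (-37 + 6561 + 162) = 32393 + 6686 = 39079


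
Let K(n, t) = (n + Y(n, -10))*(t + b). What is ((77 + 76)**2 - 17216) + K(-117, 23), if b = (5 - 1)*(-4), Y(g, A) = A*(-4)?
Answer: 5654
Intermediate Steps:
Y(g, A) = -4*A
b = -16 (b = 4*(-4) = -16)
K(n, t) = (-16 + t)*(40 + n) (K(n, t) = (n - 4*(-10))*(t - 16) = (n + 40)*(-16 + t) = (40 + n)*(-16 + t) = (-16 + t)*(40 + n))
((77 + 76)**2 - 17216) + K(-117, 23) = ((77 + 76)**2 - 17216) + (-640 - 16*(-117) + 40*23 - 117*23) = (153**2 - 17216) + (-640 + 1872 + 920 - 2691) = (23409 - 17216) - 539 = 6193 - 539 = 5654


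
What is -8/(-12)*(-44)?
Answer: -88/3 ≈ -29.333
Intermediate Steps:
-8/(-12)*(-44) = -8*(-1/12)*(-44) = (⅔)*(-44) = -88/3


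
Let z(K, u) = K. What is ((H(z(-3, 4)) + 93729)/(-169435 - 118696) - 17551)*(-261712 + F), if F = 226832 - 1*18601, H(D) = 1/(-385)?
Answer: 104126231496814869/110930435 ≈ 9.3866e+8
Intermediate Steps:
H(D) = -1/385
F = 208231 (F = 226832 - 18601 = 208231)
((H(z(-3, 4)) + 93729)/(-169435 - 118696) - 17551)*(-261712 + F) = ((-1/385 + 93729)/(-169435 - 118696) - 17551)*(-261712 + 208231) = ((36085664/385)/(-288131) - 17551)*(-53481) = ((36085664/385)*(-1/288131) - 17551)*(-53481) = (-36085664/110930435 - 17551)*(-53481) = -1946976150349/110930435*(-53481) = 104126231496814869/110930435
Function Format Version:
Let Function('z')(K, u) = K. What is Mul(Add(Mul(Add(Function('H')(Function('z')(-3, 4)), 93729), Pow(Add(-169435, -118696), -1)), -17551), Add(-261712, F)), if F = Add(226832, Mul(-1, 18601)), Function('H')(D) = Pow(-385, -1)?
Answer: Rational(104126231496814869, 110930435) ≈ 9.3866e+8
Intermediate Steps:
Function('H')(D) = Rational(-1, 385)
F = 208231 (F = Add(226832, -18601) = 208231)
Mul(Add(Mul(Add(Function('H')(Function('z')(-3, 4)), 93729), Pow(Add(-169435, -118696), -1)), -17551), Add(-261712, F)) = Mul(Add(Mul(Add(Rational(-1, 385), 93729), Pow(Add(-169435, -118696), -1)), -17551), Add(-261712, 208231)) = Mul(Add(Mul(Rational(36085664, 385), Pow(-288131, -1)), -17551), -53481) = Mul(Add(Mul(Rational(36085664, 385), Rational(-1, 288131)), -17551), -53481) = Mul(Add(Rational(-36085664, 110930435), -17551), -53481) = Mul(Rational(-1946976150349, 110930435), -53481) = Rational(104126231496814869, 110930435)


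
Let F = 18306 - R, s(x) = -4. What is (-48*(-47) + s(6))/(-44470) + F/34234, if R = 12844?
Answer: 41450043/380596495 ≈ 0.10891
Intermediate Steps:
F = 5462 (F = 18306 - 1*12844 = 18306 - 12844 = 5462)
(-48*(-47) + s(6))/(-44470) + F/34234 = (-48*(-47) - 4)/(-44470) + 5462/34234 = (2256 - 4)*(-1/44470) + 5462*(1/34234) = 2252*(-1/44470) + 2731/17117 = -1126/22235 + 2731/17117 = 41450043/380596495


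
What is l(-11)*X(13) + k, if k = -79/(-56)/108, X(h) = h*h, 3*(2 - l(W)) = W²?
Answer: -39180881/6048 ≈ -6478.3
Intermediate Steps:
l(W) = 2 - W²/3
X(h) = h²
k = 79/6048 (k = -79*(-1/56)/108 = -(-79)/(56*108) = -1*(-79/6048) = 79/6048 ≈ 0.013062)
l(-11)*X(13) + k = (2 - ⅓*(-11)²)*13² + 79/6048 = (2 - ⅓*121)*169 + 79/6048 = (2 - 121/3)*169 + 79/6048 = -115/3*169 + 79/6048 = -19435/3 + 79/6048 = -39180881/6048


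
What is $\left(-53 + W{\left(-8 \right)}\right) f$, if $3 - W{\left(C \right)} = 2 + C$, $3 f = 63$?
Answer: $-924$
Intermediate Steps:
$f = 21$ ($f = \frac{1}{3} \cdot 63 = 21$)
$W{\left(C \right)} = 1 - C$ ($W{\left(C \right)} = 3 - \left(2 + C\right) = 1 - C$)
$\left(-53 + W{\left(-8 \right)}\right) f = \left(-53 + \left(1 - -8\right)\right) 21 = \left(-53 + \left(1 + 8\right)\right) 21 = \left(-53 + 9\right) 21 = \left(-44\right) 21 = -924$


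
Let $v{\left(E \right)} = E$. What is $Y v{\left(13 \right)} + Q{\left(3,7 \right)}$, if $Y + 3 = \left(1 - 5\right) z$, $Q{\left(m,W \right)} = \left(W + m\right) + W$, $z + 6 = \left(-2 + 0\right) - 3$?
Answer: $550$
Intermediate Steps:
$z = -11$ ($z = -6 + \left(\left(-2 + 0\right) - 3\right) = -6 - 5 = -11$)
$Q{\left(m,W \right)} = m + 2 W$
$Y = 41$ ($Y = -3 + \left(1 - 5\right) \left(-11\right) = -3 - -44 = -3 + 44 = 41$)
$Y v{\left(13 \right)} + Q{\left(3,7 \right)} = 41 \cdot 13 + \left(3 + 2 \cdot 7\right) = 533 + \left(3 + 14\right) = 533 + 17 = 550$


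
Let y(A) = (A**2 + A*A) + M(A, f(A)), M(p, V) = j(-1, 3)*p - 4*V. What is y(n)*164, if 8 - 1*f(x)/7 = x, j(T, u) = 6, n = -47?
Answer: 425744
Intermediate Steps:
f(x) = 56 - 7*x
M(p, V) = -4*V + 6*p (M(p, V) = 6*p - 4*V = -4*V + 6*p)
y(A) = -224 + 2*A**2 + 34*A (y(A) = (A**2 + A*A) + (-4*(56 - 7*A) + 6*A) = (A**2 + A**2) + ((-224 + 28*A) + 6*A) = 2*A**2 + (-224 + 34*A) = -224 + 2*A**2 + 34*A)
y(n)*164 = (-224 + 2*(-47)**2 + 34*(-47))*164 = (-224 + 2*2209 - 1598)*164 = (-224 + 4418 - 1598)*164 = 2596*164 = 425744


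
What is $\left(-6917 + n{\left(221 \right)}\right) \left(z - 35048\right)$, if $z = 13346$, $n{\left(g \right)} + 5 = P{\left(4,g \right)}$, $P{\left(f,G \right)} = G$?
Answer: $145425102$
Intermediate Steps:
$n{\left(g \right)} = -5 + g$
$\left(-6917 + n{\left(221 \right)}\right) \left(z - 35048\right) = \left(-6917 + \left(-5 + 221\right)\right) \left(13346 - 35048\right) = \left(-6917 + 216\right) \left(-21702\right) = \left(-6701\right) \left(-21702\right) = 145425102$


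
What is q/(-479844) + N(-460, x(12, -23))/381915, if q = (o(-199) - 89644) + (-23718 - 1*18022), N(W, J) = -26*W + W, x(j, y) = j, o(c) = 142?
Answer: 2986661/9836802 ≈ 0.30362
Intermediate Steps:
N(W, J) = -25*W
q = -131242 (q = (142 - 89644) + (-23718 - 1*18022) = -89502 + (-23718 - 18022) = -89502 - 41740 = -131242)
q/(-479844) + N(-460, x(12, -23))/381915 = -131242/(-479844) - 25*(-460)/381915 = -131242*(-1/479844) + 11500*(1/381915) = 65621/239922 + 100/3321 = 2986661/9836802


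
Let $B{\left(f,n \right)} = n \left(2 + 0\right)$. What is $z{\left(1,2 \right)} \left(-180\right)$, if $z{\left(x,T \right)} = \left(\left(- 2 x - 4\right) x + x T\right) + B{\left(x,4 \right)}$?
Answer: $-720$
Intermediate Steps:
$B{\left(f,n \right)} = 2 n$ ($B{\left(f,n \right)} = n 2 = 2 n$)
$z{\left(x,T \right)} = 8 + T x + x \left(-4 - 2 x\right)$ ($z{\left(x,T \right)} = \left(\left(- 2 x - 4\right) x + x T\right) + 2 \cdot 4 = \left(\left(-4 - 2 x\right) x + T x\right) + 8 = \left(x \left(-4 - 2 x\right) + T x\right) + 8 = \left(T x + x \left(-4 - 2 x\right)\right) + 8 = 8 + T x + x \left(-4 - 2 x\right)$)
$z{\left(1,2 \right)} \left(-180\right) = \left(8 - 4 - 2 \cdot 1^{2} + 2 \cdot 1\right) \left(-180\right) = \left(8 - 4 - 2 + 2\right) \left(-180\right) = 4 \left(-180\right) = -720$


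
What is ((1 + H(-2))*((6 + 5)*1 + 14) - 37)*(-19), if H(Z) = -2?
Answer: 1178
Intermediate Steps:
((1 + H(-2))*((6 + 5)*1 + 14) - 37)*(-19) = ((1 - 2)*((6 + 5)*1 + 14) - 37)*(-19) = (-(11*1 + 14) - 37)*(-19) = (-(11 + 14) - 37)*(-19) = (-1*25 - 37)*(-19) = (-25 - 37)*(-19) = -62*(-19) = 1178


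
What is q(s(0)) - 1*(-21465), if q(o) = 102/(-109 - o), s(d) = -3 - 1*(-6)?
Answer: 1201989/56 ≈ 21464.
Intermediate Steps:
s(d) = 3 (s(d) = -3 + 6 = 3)
q(s(0)) - 1*(-21465) = -102/(109 + 3) - 1*(-21465) = -102/112 + 21465 = -102*1/112 + 21465 = -51/56 + 21465 = 1201989/56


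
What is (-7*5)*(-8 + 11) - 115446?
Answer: -115551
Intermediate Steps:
(-7*5)*(-8 + 11) - 115446 = -35*3 - 115446 = -105 - 115446 = -115551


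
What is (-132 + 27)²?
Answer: 11025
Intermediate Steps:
(-132 + 27)² = (-105)² = 11025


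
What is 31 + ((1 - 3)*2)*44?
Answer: -145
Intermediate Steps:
31 + ((1 - 3)*2)*44 = 31 - 2*2*44 = 31 - 4*44 = 31 - 176 = -145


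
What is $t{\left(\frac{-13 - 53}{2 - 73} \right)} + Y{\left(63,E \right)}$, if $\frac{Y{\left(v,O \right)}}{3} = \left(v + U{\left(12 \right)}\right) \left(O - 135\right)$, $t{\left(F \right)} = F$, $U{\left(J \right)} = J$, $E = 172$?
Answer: $\frac{591141}{71} \approx 8325.9$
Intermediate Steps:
$Y{\left(v,O \right)} = 3 \left(-135 + O\right) \left(12 + v\right)$ ($Y{\left(v,O \right)} = 3 \left(v + 12\right) \left(O - 135\right) = 3 \left(12 + v\right) \left(-135 + O\right) = 3 \left(-135 + O\right) \left(12 + v\right)$)
$t{\left(\frac{-13 - 53}{2 - 73} \right)} + Y{\left(63,E \right)} = \frac{-13 - 53}{2 - 73} + \left(-4860 - 25515 + 36 \cdot 172 + 3 \cdot 172 \cdot 63\right) = - \frac{66}{-71} + \left(-4860 - 25515 + 6192 + 32508\right) = \left(-66\right) \left(- \frac{1}{71}\right) + 8325 = \frac{66}{71} + 8325 = \frac{591141}{71}$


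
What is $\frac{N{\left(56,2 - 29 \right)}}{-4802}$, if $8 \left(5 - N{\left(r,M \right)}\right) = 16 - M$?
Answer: $\frac{3}{38416} \approx 7.8092 \cdot 10^{-5}$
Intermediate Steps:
$N{\left(r,M \right)} = 3 + \frac{M}{8}$ ($N{\left(r,M \right)} = 5 - \frac{16 - M}{8} = 5 + \left(-2 + \frac{M}{8}\right) = 3 + \frac{M}{8}$)
$\frac{N{\left(56,2 - 29 \right)}}{-4802} = \frac{3 + \frac{2 - 29}{8}}{-4802} = \left(3 + \frac{1}{8} \left(-27\right)\right) \left(- \frac{1}{4802}\right) = \left(3 - \frac{27}{8}\right) \left(- \frac{1}{4802}\right) = \left(- \frac{3}{8}\right) \left(- \frac{1}{4802}\right) = \frac{3}{38416}$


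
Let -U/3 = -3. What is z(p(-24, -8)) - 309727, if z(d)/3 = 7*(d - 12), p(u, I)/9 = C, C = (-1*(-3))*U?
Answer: -304876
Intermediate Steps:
U = 9 (U = -3*(-3) = 9)
C = 27 (C = -1*(-3)*9 = 3*9 = 27)
p(u, I) = 243 (p(u, I) = 9*27 = 243)
z(d) = -252 + 21*d (z(d) = 3*(7*(d - 12)) = 3*(7*(-12 + d)) = 3*(-84 + 7*d) = -252 + 21*d)
z(p(-24, -8)) - 309727 = (-252 + 21*243) - 309727 = (-252 + 5103) - 309727 = 4851 - 309727 = -304876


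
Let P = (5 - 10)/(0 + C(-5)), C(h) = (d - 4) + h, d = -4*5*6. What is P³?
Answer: 125/2146689 ≈ 5.8229e-5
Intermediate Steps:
d = -120 (d = -20*6 = -120)
C(h) = -124 + h (C(h) = (-120 - 4) + h = -124 + h)
P = 5/129 (P = (5 - 10)/(0 + (-124 - 5)) = -5/(0 - 129) = -5/(-129) = -5*(-1/129) = 5/129 ≈ 0.038760)
P³ = (5/129)³ = 125/2146689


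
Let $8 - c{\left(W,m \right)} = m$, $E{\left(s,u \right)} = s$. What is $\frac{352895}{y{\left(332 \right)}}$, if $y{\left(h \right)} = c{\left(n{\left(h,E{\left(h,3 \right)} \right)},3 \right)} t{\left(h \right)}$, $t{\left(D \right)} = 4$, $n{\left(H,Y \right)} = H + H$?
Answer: $\frac{70579}{4} \approx 17645.0$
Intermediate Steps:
$n{\left(H,Y \right)} = 2 H$
$c{\left(W,m \right)} = 8 - m$
$y{\left(h \right)} = 20$ ($y{\left(h \right)} = \left(8 - 3\right) 4 = 5 \cdot 4 = 20$)
$\frac{352895}{y{\left(332 \right)}} = \frac{352895}{20} = 352895 \cdot \frac{1}{20} = \frac{70579}{4}$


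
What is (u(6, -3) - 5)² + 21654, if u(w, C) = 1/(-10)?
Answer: 2168001/100 ≈ 21680.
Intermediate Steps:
u(w, C) = -⅒
(u(6, -3) - 5)² + 21654 = (-⅒ - 5)² + 21654 = (-51/10)² + 21654 = 2601/100 + 21654 = 2168001/100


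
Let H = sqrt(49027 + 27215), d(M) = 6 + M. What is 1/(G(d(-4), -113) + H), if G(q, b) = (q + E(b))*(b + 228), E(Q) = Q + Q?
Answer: -12880/331750679 - sqrt(76242)/663501358 ≈ -3.9240e-5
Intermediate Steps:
E(Q) = 2*Q
G(q, b) = (228 + b)*(q + 2*b) (G(q, b) = (q + 2*b)*(b + 228) = (q + 2*b)*(228 + b) = (228 + b)*(q + 2*b))
H = sqrt(76242) ≈ 276.12
1/(G(d(-4), -113) + H) = 1/((2*(-113)**2 + 228*(6 - 4) + 456*(-113) - 113*(6 - 4)) + sqrt(76242)) = 1/((2*12769 + 228*2 - 51528 - 113*2) + sqrt(76242)) = 1/((25538 + 456 - 51528 - 226) + sqrt(76242)) = 1/(-25760 + sqrt(76242))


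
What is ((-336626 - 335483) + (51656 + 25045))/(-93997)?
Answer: 595408/93997 ≈ 6.3343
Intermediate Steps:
((-336626 - 335483) + (51656 + 25045))/(-93997) = (-672109 + 76701)*(-1/93997) = -595408*(-1/93997) = 595408/93997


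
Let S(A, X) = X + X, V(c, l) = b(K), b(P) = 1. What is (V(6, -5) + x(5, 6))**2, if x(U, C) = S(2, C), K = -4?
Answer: 169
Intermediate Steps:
V(c, l) = 1
S(A, X) = 2*X
x(U, C) = 2*C
(V(6, -5) + x(5, 6))**2 = (1 + 2*6)**2 = (1 + 12)**2 = 13**2 = 169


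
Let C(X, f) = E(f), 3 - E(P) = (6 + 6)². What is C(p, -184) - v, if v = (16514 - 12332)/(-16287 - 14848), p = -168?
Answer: -4385853/31135 ≈ -140.87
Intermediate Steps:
E(P) = -141 (E(P) = 3 - (6 + 6)² = 3 - 1*12² = 3 - 1*144 = 3 - 144 = -141)
C(X, f) = -141
v = -4182/31135 (v = 4182/(-31135) = 4182*(-1/31135) = -4182/31135 ≈ -0.13432)
C(p, -184) - v = -141 - 1*(-4182/31135) = -141 + 4182/31135 = -4385853/31135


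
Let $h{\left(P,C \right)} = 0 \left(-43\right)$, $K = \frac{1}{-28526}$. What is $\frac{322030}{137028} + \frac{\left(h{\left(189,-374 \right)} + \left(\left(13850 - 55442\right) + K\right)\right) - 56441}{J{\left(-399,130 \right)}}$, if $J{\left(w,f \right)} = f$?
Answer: $- \frac{95500783568413}{127037973660} \approx -751.75$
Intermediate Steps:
$K = - \frac{1}{28526} \approx -3.5056 \cdot 10^{-5}$
$h{\left(P,C \right)} = 0$
$\frac{322030}{137028} + \frac{\left(h{\left(189,-374 \right)} + \left(\left(13850 - 55442\right) + K\right)\right) - 56441}{J{\left(-399,130 \right)}} = \frac{322030}{137028} + \frac{\left(0 + \left(\left(13850 - 55442\right) - \frac{1}{28526}\right)\right) - 56441}{130} = 322030 \cdot \frac{1}{137028} + \left(\left(0 - \frac{1186453393}{28526}\right) - 56441\right) \frac{1}{130} = \frac{161015}{68514} + \left(\left(0 - \frac{1186453393}{28526}\right) - 56441\right) \frac{1}{130} = \frac{161015}{68514} + \left(- \frac{1186453393}{28526} - 56441\right) \frac{1}{130} = \frac{161015}{68514} - \frac{2796489359}{3708380} = - \frac{95500783568413}{127037973660}$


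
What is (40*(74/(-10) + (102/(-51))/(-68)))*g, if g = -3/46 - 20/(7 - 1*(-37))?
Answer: 659078/4301 ≈ 153.24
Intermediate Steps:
g = -263/506 (g = -3*1/46 - 20/(7 + 37) = -3/46 - 20/44 = -3/46 - 20*1/44 = -3/46 - 5/11 = -263/506 ≈ -0.51976)
(40*(74/(-10) + (102/(-51))/(-68)))*g = (40*(74/(-10) + (102/(-51))/(-68)))*(-263/506) = (40*(74*(-⅒) + (102*(-1/51))*(-1/68)))*(-263/506) = (40*(-37/5 - 2*(-1/68)))*(-263/506) = (40*(-37/5 + 1/34))*(-263/506) = (40*(-1253/170))*(-263/506) = -5012/17*(-263/506) = 659078/4301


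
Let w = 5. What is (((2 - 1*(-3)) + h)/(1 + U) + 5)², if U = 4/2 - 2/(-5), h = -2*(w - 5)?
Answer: 12100/289 ≈ 41.869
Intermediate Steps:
h = 0 (h = -2*(5 - 5) = -2*0 = 0)
U = 12/5 (U = 4*(½) - 2*(-⅕) = 2 + ⅖ = 12/5 ≈ 2.4000)
(((2 - 1*(-3)) + h)/(1 + U) + 5)² = (((2 - 1*(-3)) + 0)/(1 + 12/5) + 5)² = (((2 + 3) + 0)/(17/5) + 5)² = ((5 + 0)*(5/17) + 5)² = (5*(5/17) + 5)² = (25/17 + 5)² = (110/17)² = 12100/289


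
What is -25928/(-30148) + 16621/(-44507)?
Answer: 163221897/335449259 ≈ 0.48658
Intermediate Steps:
-25928/(-30148) + 16621/(-44507) = -25928*(-1/30148) + 16621*(-1/44507) = 6482/7537 - 16621/44507 = 163221897/335449259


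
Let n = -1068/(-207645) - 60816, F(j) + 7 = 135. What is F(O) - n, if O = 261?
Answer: 4218238604/69215 ≈ 60944.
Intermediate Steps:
F(j) = 128 (F(j) = -7 + 135 = 128)
n = -4209379084/69215 (n = -1068*(-1/207645) - 60816 = 356/69215 - 60816 = -4209379084/69215 ≈ -60816.)
F(O) - n = 128 - 1*(-4209379084/69215) = 128 + 4209379084/69215 = 4218238604/69215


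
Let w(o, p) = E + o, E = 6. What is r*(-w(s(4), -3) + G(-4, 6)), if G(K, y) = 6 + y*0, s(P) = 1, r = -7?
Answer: 7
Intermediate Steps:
w(o, p) = 6 + o
G(K, y) = 6 (G(K, y) = 6 + 0 = 6)
r*(-w(s(4), -3) + G(-4, 6)) = -7*(-(6 + 1) + 6) = -7*(-1*7 + 6) = -7*(-7 + 6) = -7*(-1) = 7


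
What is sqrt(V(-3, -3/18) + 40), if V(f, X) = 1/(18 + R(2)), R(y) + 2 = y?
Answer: sqrt(1442)/6 ≈ 6.3289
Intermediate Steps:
R(y) = -2 + y
V(f, X) = 1/18 (V(f, X) = 1/(18 + (-2 + 2)) = 1/(18 + 0) = 1/18)
sqrt(V(-3, -3/18) + 40) = sqrt(1/18 + 40) = sqrt(721/18) = sqrt(1442)/6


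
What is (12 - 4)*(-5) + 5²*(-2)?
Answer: -90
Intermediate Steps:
(12 - 4)*(-5) + 5²*(-2) = 8*(-5) + 25*(-2) = -40 - 50 = -90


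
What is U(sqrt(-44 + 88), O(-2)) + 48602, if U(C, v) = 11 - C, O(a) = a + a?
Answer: 48613 - 2*sqrt(11) ≈ 48606.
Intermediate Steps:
O(a) = 2*a
U(sqrt(-44 + 88), O(-2)) + 48602 = (11 - sqrt(-44 + 88)) + 48602 = (11 - sqrt(44)) + 48602 = (11 - 2*sqrt(11)) + 48602 = 48613 - 2*sqrt(11)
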